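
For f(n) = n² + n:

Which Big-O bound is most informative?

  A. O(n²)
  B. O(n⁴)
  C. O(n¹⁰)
A

f(n) = n² + n is O(n²).
All listed options are valid Big-O bounds (upper bounds),
but O(n²) is the tightest (smallest valid bound).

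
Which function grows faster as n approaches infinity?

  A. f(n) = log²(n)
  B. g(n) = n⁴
B

f(n) = log²(n) is O(log² n), while g(n) = n⁴ is O(n⁴).
Since O(n⁴) grows faster than O(log² n), g(n) dominates.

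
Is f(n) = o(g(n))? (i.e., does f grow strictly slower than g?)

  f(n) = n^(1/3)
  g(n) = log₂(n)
False

f(n) = n^(1/3) is O(n^(1/3)), and g(n) = log₂(n) is O(log n).
Since O(n^(1/3)) grows faster than or equal to O(log n), f(n) = o(g(n)) is false.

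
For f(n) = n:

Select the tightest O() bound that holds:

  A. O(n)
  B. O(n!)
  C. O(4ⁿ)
A

f(n) = n is O(n).
All listed options are valid Big-O bounds (upper bounds),
but O(n) is the tightest (smallest valid bound).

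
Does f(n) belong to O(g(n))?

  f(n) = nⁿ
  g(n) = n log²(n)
False

f(n) = nⁿ is O(nⁿ), and g(n) = n log²(n) is O(n log² n).
Since O(nⁿ) grows faster than O(n log² n), f(n) = O(g(n)) is false.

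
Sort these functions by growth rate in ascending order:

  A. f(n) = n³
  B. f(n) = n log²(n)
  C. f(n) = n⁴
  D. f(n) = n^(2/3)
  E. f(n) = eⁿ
D < B < A < C < E

Comparing growth rates:
D = n^(2/3) is O(n^(2/3))
B = n log²(n) is O(n log² n)
A = n³ is O(n³)
C = n⁴ is O(n⁴)
E = eⁿ is O(eⁿ)

Therefore, the order from slowest to fastest is: D < B < A < C < E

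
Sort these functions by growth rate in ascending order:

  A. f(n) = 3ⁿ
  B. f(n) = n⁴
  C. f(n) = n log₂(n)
C < B < A

Comparing growth rates:
C = n log₂(n) is O(n log n)
B = n⁴ is O(n⁴)
A = 3ⁿ is O(3ⁿ)

Therefore, the order from slowest to fastest is: C < B < A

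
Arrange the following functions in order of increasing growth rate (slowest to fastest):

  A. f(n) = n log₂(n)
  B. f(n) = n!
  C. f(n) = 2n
C < A < B

Comparing growth rates:
C = 2n is O(n)
A = n log₂(n) is O(n log n)
B = n! is O(n!)

Therefore, the order from slowest to fastest is: C < A < B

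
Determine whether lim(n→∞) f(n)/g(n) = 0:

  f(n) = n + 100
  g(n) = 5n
False

f(n) = n + 100 is O(n), and g(n) = 5n is O(n).
Since they have the same growth rate, f(n) = o(g(n)) is false.
(f = o(g) requires f to grow strictly slower, not equal.)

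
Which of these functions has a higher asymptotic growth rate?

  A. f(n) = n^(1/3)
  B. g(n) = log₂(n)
A

f(n) = n^(1/3) is O(n^(1/3)), while g(n) = log₂(n) is O(log n).
Since O(n^(1/3)) grows faster than O(log n), f(n) dominates.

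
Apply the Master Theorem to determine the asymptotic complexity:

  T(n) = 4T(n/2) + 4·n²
Θ(n² log n)

Master Theorem: a = 4, b = 2, f(n) = 4·n².
Compute the critical exponent d = log₂(4) = 2.
Compare f(n) = Θ(n²) against n^d:
  k = 2 = d, so f(n) = Θ(n^d) — Case 2.
  Work is balanced across levels: T(n) = Θ(n^d log n) = Θ(n² log n).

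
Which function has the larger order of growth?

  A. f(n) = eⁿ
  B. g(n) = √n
A

f(n) = eⁿ is O(eⁿ), while g(n) = √n is O(√n).
Since O(eⁿ) grows faster than O(√n), f(n) dominates.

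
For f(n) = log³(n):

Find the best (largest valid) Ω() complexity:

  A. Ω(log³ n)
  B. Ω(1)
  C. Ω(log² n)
A

f(n) = log³(n) is Ω(log³ n).
All listed options are valid Big-Ω bounds (lower bounds),
but Ω(log³ n) is the tightest (largest valid bound).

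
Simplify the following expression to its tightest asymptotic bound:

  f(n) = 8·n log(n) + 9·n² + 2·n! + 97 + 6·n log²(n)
Θ(n!)

Order the terms by growth rate: 97 ≺ 8·n log(n) ≺ 6·n log²(n) ≺ 9·n² ≺ 2·n!.
The fastest-growing term 2·n! dominates as n → ∞; dropping its constant factor gives Θ(n!).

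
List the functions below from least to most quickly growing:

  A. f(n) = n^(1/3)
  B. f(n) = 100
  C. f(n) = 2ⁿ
B < A < C

Comparing growth rates:
B = 100 is O(1)
A = n^(1/3) is O(n^(1/3))
C = 2ⁿ is O(2ⁿ)

Therefore, the order from slowest to fastest is: B < A < C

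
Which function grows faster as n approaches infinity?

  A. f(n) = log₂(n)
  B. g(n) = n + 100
B

f(n) = log₂(n) is O(log n), while g(n) = n + 100 is O(n).
Since O(n) grows faster than O(log n), g(n) dominates.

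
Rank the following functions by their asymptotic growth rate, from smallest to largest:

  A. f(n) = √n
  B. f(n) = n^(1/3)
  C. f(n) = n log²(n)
B < A < C

Comparing growth rates:
B = n^(1/3) is O(n^(1/3))
A = √n is O(√n)
C = n log²(n) is O(n log² n)

Therefore, the order from slowest to fastest is: B < A < C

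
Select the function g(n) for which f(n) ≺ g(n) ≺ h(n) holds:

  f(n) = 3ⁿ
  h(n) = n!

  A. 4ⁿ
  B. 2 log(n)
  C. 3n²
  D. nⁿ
A

We need g(n) with 3ⁿ = o(g(n)) and g(n) = o(n!), i.e. O(3ⁿ) ≺ g ≺ O(n!).
Check each option:
  A. 4ⁿ — O(4ⁿ) is strictly between O(3ⁿ) and O(n!) ✓
  B. 2 log(n) — O(log n) does not grow strictly faster than f(n)
  C. 3n² — O(n²) does not grow strictly faster than f(n)
  D. nⁿ — O(nⁿ) does not grow strictly slower than h(n)

Only option A (4ⁿ) lies strictly between.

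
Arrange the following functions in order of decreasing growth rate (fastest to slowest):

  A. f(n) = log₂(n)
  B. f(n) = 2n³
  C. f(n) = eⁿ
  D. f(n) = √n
C > B > D > A

Comparing growth rates:
C = eⁿ is O(eⁿ)
B = 2n³ is O(n³)
D = √n is O(√n)
A = log₂(n) is O(log n)

Therefore, the order from fastest to slowest is: C > B > D > A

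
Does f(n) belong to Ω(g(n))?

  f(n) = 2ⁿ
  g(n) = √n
True

f(n) = 2ⁿ is O(2ⁿ), and g(n) = √n is O(√n).
Since O(2ⁿ) grows at least as fast as O(√n), f(n) = Ω(g(n)) is true.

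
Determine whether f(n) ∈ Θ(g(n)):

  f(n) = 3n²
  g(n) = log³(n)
False

f(n) = 3n² is O(n²), and g(n) = log³(n) is O(log³ n).
Since they have different growth rates, f(n) = Θ(g(n)) is false.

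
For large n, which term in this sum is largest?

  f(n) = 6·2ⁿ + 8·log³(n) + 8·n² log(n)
6·2ⁿ

Looking at each term:
  - 6·2ⁿ is O(2ⁿ)
  - 8·log³(n) is O(log³ n)
  - 8·n² log(n) is O(n² log n)

The term 6·2ⁿ (O(2ⁿ)) grows fastest and dominates all others.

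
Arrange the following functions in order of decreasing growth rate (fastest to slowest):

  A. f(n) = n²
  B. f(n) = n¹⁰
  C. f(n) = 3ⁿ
C > B > A

Comparing growth rates:
C = 3ⁿ is O(3ⁿ)
B = n¹⁰ is O(n¹⁰)
A = n² is O(n²)

Therefore, the order from fastest to slowest is: C > B > A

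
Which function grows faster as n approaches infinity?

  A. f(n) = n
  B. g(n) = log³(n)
A

f(n) = n is O(n), while g(n) = log³(n) is O(log³ n).
Since O(n) grows faster than O(log³ n), f(n) dominates.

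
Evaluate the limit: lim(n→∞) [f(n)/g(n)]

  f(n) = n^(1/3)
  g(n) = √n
0

Since n^(1/3) (O(n^(1/3))) grows slower than √n (O(√n)),
the ratio f(n)/g(n) → 0 as n → ∞.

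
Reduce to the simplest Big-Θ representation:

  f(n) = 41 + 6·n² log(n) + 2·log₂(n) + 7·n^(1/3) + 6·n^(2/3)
Θ(n² log n)

Order the terms by growth rate: 41 ≺ 2·log₂(n) ≺ 7·n^(1/3) ≺ 6·n^(2/3) ≺ 6·n² log(n).
The fastest-growing term 6·n² log(n) dominates as n → ∞; dropping its constant factor gives Θ(n² log n).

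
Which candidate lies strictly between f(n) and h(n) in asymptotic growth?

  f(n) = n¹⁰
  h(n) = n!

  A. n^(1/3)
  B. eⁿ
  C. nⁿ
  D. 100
B

We need g(n) with n¹⁰ = o(g(n)) and g(n) = o(n!), i.e. O(n¹⁰) ≺ g ≺ O(n!).
Check each option:
  A. n^(1/3) — O(n^(1/3)) does not grow strictly faster than f(n)
  B. eⁿ — O(eⁿ) is strictly between O(n¹⁰) and O(n!) ✓
  C. nⁿ — O(nⁿ) does not grow strictly slower than h(n)
  D. 100 — O(1) does not grow strictly faster than f(n)

Only option B (eⁿ) lies strictly between.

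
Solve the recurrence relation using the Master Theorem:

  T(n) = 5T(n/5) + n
Θ(n log n)

Master Theorem: a = 5, b = 5, f(n) = n.
Compute the critical exponent d = log₅(5) = 1.
Compare f(n) = Θ(n) against n^d:
  k = 1 = d, so f(n) = Θ(n^d) — Case 2.
  Work is balanced across levels: T(n) = Θ(n^d log n) = Θ(n log n).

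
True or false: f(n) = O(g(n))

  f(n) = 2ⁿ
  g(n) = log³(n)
False

f(n) = 2ⁿ is O(2ⁿ), and g(n) = log³(n) is O(log³ n).
Since O(2ⁿ) grows faster than O(log³ n), f(n) = O(g(n)) is false.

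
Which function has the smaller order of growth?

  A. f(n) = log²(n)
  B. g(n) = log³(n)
A

f(n) = log²(n) is O(log² n), while g(n) = log³(n) is O(log³ n).
Since O(log² n) grows slower than O(log³ n), f(n) is dominated.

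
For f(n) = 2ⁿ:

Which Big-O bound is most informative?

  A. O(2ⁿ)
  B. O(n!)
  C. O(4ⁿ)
A

f(n) = 2ⁿ is O(2ⁿ).
All listed options are valid Big-O bounds (upper bounds),
but O(2ⁿ) is the tightest (smallest valid bound).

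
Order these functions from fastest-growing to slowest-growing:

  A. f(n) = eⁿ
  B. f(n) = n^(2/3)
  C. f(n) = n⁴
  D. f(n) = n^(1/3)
A > C > B > D

Comparing growth rates:
A = eⁿ is O(eⁿ)
C = n⁴ is O(n⁴)
B = n^(2/3) is O(n^(2/3))
D = n^(1/3) is O(n^(1/3))

Therefore, the order from fastest to slowest is: A > C > B > D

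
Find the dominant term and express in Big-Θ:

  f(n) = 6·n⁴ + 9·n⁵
Θ(n⁵)

Order the terms by growth rate: 6·n⁴ ≺ 9·n⁵.
The fastest-growing term 9·n⁵ dominates as n → ∞; dropping its constant factor gives Θ(n⁵).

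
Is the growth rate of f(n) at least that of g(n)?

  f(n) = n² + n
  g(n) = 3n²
True

f(n) = n² + n and g(n) = 3n² are both O(n²).
Big-Ω permits equal growth rates (f ≥ c·g for some c > 0), so f(n) = Ω(g(n)) is true.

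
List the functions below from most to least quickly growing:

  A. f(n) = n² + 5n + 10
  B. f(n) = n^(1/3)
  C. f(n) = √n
A > C > B

Comparing growth rates:
A = n² + 5n + 10 is O(n²)
C = √n is O(√n)
B = n^(1/3) is O(n^(1/3))

Therefore, the order from fastest to slowest is: A > C > B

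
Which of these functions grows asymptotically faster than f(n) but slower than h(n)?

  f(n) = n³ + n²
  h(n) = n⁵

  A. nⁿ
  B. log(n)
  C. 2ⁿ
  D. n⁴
D

We need g(n) with n³ + n² = o(g(n)) and g(n) = o(n⁵), i.e. O(n³) ≺ g ≺ O(n⁵).
Check each option:
  A. nⁿ — O(nⁿ) does not grow strictly slower than h(n)
  B. log(n) — O(log n) does not grow strictly faster than f(n)
  C. 2ⁿ — O(2ⁿ) does not grow strictly slower than h(n)
  D. n⁴ — O(n⁴) is strictly between O(n³) and O(n⁵) ✓

Only option D (n⁴) lies strictly between.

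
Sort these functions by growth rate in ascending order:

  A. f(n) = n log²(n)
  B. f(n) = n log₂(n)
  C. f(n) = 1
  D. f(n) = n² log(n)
C < B < A < D

Comparing growth rates:
C = 1 is O(1)
B = n log₂(n) is O(n log n)
A = n log²(n) is O(n log² n)
D = n² log(n) is O(n² log n)

Therefore, the order from slowest to fastest is: C < B < A < D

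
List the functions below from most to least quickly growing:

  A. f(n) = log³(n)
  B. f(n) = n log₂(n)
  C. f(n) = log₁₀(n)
B > A > C

Comparing growth rates:
B = n log₂(n) is O(n log n)
A = log³(n) is O(log³ n)
C = log₁₀(n) is O(log n)

Therefore, the order from fastest to slowest is: B > A > C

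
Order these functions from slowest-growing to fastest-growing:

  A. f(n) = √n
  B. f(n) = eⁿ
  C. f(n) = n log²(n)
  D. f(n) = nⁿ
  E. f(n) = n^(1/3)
E < A < C < B < D

Comparing growth rates:
E = n^(1/3) is O(n^(1/3))
A = √n is O(√n)
C = n log²(n) is O(n log² n)
B = eⁿ is O(eⁿ)
D = nⁿ is O(nⁿ)

Therefore, the order from slowest to fastest is: E < A < C < B < D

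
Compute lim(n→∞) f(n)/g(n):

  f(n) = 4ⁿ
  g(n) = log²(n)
∞

Since 4ⁿ (O(4ⁿ)) grows faster than log²(n) (O(log² n)),
the ratio f(n)/g(n) → ∞ as n → ∞.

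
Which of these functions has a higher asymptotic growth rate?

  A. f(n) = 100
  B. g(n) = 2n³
B

f(n) = 100 is O(1), while g(n) = 2n³ is O(n³).
Since O(n³) grows faster than O(1), g(n) dominates.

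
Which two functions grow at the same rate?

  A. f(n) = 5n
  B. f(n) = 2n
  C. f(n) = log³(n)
A and B

Examining each function:
  A. 5n is O(n)
  B. 2n is O(n)
  C. log³(n) is O(log³ n)

Functions A and B both have the same complexity class.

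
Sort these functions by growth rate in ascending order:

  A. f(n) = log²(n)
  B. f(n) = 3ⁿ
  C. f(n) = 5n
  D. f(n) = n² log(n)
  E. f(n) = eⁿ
A < C < D < E < B

Comparing growth rates:
A = log²(n) is O(log² n)
C = 5n is O(n)
D = n² log(n) is O(n² log n)
E = eⁿ is O(eⁿ)
B = 3ⁿ is O(3ⁿ)

Therefore, the order from slowest to fastest is: A < C < D < E < B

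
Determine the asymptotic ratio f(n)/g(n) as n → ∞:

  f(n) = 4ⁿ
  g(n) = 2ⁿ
∞

Since 4ⁿ (O(4ⁿ)) grows faster than 2ⁿ (O(2ⁿ)),
the ratio f(n)/g(n) → ∞ as n → ∞.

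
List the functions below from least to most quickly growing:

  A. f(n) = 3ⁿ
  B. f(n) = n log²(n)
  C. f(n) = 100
C < B < A

Comparing growth rates:
C = 100 is O(1)
B = n log²(n) is O(n log² n)
A = 3ⁿ is O(3ⁿ)

Therefore, the order from slowest to fastest is: C < B < A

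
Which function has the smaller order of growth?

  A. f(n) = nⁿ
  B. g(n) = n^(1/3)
B

f(n) = nⁿ is O(nⁿ), while g(n) = n^(1/3) is O(n^(1/3)).
Since O(n^(1/3)) grows slower than O(nⁿ), g(n) is dominated.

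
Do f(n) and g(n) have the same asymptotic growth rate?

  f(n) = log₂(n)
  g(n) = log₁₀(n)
True

f(n) = log₂(n) and g(n) = log₁₀(n) are both O(log n).
Since they have the same asymptotic growth rate, f(n) = Θ(g(n)) is true.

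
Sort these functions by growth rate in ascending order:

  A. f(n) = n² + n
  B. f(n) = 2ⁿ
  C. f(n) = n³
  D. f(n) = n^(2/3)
D < A < C < B

Comparing growth rates:
D = n^(2/3) is O(n^(2/3))
A = n² + n is O(n²)
C = n³ is O(n³)
B = 2ⁿ is O(2ⁿ)

Therefore, the order from slowest to fastest is: D < A < C < B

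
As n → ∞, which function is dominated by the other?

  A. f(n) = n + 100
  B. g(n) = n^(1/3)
B

f(n) = n + 100 is O(n), while g(n) = n^(1/3) is O(n^(1/3)).
Since O(n^(1/3)) grows slower than O(n), g(n) is dominated.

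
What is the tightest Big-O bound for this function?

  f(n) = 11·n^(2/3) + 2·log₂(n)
O(n^(2/3))

The dominant term in 11·n^(2/3) + 2·log₂(n) is 11·n^(2/3), which is Θ(n^(2/3)).
Lower-order terms (2·log₂(n)) are asymptotically negligible.
Constants are absorbed, so the tightest bound is O(n^(2/3)).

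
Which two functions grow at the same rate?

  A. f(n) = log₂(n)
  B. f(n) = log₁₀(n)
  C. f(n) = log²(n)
A and B

Examining each function:
  A. log₂(n) is O(log n)
  B. log₁₀(n) is O(log n)
  C. log²(n) is O(log² n)

Functions A and B both have the same complexity class.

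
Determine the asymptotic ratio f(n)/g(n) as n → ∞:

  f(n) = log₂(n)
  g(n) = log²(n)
0

Since log₂(n) (O(log n)) grows slower than log²(n) (O(log² n)),
the ratio f(n)/g(n) → 0 as n → ∞.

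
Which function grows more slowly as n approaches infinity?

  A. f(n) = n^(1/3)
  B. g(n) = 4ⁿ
A

f(n) = n^(1/3) is O(n^(1/3)), while g(n) = 4ⁿ is O(4ⁿ).
Since O(n^(1/3)) grows slower than O(4ⁿ), f(n) is dominated.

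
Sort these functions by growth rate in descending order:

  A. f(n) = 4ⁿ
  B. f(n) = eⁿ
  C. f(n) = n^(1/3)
A > B > C

Comparing growth rates:
A = 4ⁿ is O(4ⁿ)
B = eⁿ is O(eⁿ)
C = n^(1/3) is O(n^(1/3))

Therefore, the order from fastest to slowest is: A > B > C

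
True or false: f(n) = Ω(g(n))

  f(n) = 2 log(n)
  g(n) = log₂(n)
True

f(n) = 2 log(n) and g(n) = log₂(n) are both O(log n).
Big-Ω permits equal growth rates (f ≥ c·g for some c > 0), so f(n) = Ω(g(n)) is true.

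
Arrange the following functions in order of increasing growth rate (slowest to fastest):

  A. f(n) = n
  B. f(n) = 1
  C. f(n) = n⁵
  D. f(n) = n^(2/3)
B < D < A < C

Comparing growth rates:
B = 1 is O(1)
D = n^(2/3) is O(n^(2/3))
A = n is O(n)
C = n⁵ is O(n⁵)

Therefore, the order from slowest to fastest is: B < D < A < C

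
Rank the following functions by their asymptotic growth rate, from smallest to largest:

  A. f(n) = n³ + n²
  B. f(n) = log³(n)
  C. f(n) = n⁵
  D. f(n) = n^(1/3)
B < D < A < C

Comparing growth rates:
B = log³(n) is O(log³ n)
D = n^(1/3) is O(n^(1/3))
A = n³ + n² is O(n³)
C = n⁵ is O(n⁵)

Therefore, the order from slowest to fastest is: B < D < A < C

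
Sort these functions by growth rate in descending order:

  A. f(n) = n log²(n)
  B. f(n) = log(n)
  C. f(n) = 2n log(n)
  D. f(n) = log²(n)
A > C > D > B

Comparing growth rates:
A = n log²(n) is O(n log² n)
C = 2n log(n) is O(n log n)
D = log²(n) is O(log² n)
B = log(n) is O(log n)

Therefore, the order from fastest to slowest is: A > C > D > B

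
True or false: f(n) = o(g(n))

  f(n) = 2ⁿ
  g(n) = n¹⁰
False

f(n) = 2ⁿ is O(2ⁿ), and g(n) = n¹⁰ is O(n¹⁰).
Since O(2ⁿ) grows faster than or equal to O(n¹⁰), f(n) = o(g(n)) is false.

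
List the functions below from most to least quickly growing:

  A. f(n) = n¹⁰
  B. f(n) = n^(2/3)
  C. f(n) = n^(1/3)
A > B > C

Comparing growth rates:
A = n¹⁰ is O(n¹⁰)
B = n^(2/3) is O(n^(2/3))
C = n^(1/3) is O(n^(1/3))

Therefore, the order from fastest to slowest is: A > B > C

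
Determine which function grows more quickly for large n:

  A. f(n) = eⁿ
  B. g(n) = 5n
A

f(n) = eⁿ is O(eⁿ), while g(n) = 5n is O(n).
Since O(eⁿ) grows faster than O(n), f(n) dominates.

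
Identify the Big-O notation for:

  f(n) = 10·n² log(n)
O(n² log n)

The dominant term in 10·n² log(n) is 10·n² log(n), which is Θ(n² log n).
Constants are absorbed, so the tightest bound is O(n² log n).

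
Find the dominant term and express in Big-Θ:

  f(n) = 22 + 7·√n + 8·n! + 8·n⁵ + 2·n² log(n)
Θ(n!)

Order the terms by growth rate: 22 ≺ 7·√n ≺ 2·n² log(n) ≺ 8·n⁵ ≺ 8·n!.
The fastest-growing term 8·n! dominates as n → ∞; dropping its constant factor gives Θ(n!).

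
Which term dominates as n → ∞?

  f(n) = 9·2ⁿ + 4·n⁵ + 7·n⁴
9·2ⁿ

Looking at each term:
  - 9·2ⁿ is O(2ⁿ)
  - 4·n⁵ is O(n⁵)
  - 7·n⁴ is O(n⁴)

The term 9·2ⁿ (O(2ⁿ)) grows fastest and dominates all others.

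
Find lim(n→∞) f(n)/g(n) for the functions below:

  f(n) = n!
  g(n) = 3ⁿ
∞

Since n! (O(n!)) grows faster than 3ⁿ (O(3ⁿ)),
the ratio f(n)/g(n) → ∞ as n → ∞.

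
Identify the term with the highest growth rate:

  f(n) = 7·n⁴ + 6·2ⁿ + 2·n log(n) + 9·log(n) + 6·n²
6·2ⁿ

Looking at each term:
  - 7·n⁴ is O(n⁴)
  - 6·2ⁿ is O(2ⁿ)
  - 2·n log(n) is O(n log n)
  - 9·log(n) is O(log n)
  - 6·n² is O(n²)

The term 6·2ⁿ (O(2ⁿ)) grows fastest and dominates all others.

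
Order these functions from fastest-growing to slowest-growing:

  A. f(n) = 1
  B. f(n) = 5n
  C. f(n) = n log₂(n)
C > B > A

Comparing growth rates:
C = n log₂(n) is O(n log n)
B = 5n is O(n)
A = 1 is O(1)

Therefore, the order from fastest to slowest is: C > B > A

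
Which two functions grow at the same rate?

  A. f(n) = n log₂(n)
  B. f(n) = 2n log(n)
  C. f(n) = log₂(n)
A and B

Examining each function:
  A. n log₂(n) is O(n log n)
  B. 2n log(n) is O(n log n)
  C. log₂(n) is O(log n)

Functions A and B both have the same complexity class.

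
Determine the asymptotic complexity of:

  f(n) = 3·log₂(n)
O(log n)

The dominant term in 3·log₂(n) is 3·log₂(n), which is Θ(log n).
Constants are absorbed, so the tightest bound is O(log n).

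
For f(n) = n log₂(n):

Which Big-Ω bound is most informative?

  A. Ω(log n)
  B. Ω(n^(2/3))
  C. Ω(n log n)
C

f(n) = n log₂(n) is Ω(n log n).
All listed options are valid Big-Ω bounds (lower bounds),
but Ω(n log n) is the tightest (largest valid bound).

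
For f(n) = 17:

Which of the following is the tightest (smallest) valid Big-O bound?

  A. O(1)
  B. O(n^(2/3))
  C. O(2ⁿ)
A

f(n) = 17 is O(1).
All listed options are valid Big-O bounds (upper bounds),
but O(1) is the tightest (smallest valid bound).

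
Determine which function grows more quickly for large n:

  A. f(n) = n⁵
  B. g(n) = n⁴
A

f(n) = n⁵ is O(n⁵), while g(n) = n⁴ is O(n⁴).
Since O(n⁵) grows faster than O(n⁴), f(n) dominates.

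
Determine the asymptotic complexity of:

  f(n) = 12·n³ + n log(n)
O(n³)

The dominant term in 12·n³ + n log(n) is 12·n³, which is Θ(n³).
Lower-order terms (n log(n)) are asymptotically negligible.
Constants are absorbed, so the tightest bound is O(n³).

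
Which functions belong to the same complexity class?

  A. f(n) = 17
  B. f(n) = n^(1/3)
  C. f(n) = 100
A and C

Examining each function:
  A. 17 is O(1)
  B. n^(1/3) is O(n^(1/3))
  C. 100 is O(1)

Functions A and C both have the same complexity class.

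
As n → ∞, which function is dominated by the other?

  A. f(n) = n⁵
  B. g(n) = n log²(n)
B

f(n) = n⁵ is O(n⁵), while g(n) = n log²(n) is O(n log² n).
Since O(n log² n) grows slower than O(n⁵), g(n) is dominated.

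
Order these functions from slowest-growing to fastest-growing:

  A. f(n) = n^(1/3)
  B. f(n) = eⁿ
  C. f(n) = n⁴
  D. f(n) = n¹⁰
A < C < D < B

Comparing growth rates:
A = n^(1/3) is O(n^(1/3))
C = n⁴ is O(n⁴)
D = n¹⁰ is O(n¹⁰)
B = eⁿ is O(eⁿ)

Therefore, the order from slowest to fastest is: A < C < D < B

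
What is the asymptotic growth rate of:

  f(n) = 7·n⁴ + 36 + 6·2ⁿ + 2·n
Θ(2ⁿ)

Order the terms by growth rate: 36 ≺ 2·n ≺ 7·n⁴ ≺ 6·2ⁿ.
The fastest-growing term 6·2ⁿ dominates as n → ∞; dropping its constant factor gives Θ(2ⁿ).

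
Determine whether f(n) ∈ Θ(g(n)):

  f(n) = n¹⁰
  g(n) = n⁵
False

f(n) = n¹⁰ is O(n¹⁰), and g(n) = n⁵ is O(n⁵).
Since they have different growth rates, f(n) = Θ(g(n)) is false.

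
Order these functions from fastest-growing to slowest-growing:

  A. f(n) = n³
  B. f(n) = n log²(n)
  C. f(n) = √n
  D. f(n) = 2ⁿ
D > A > B > C

Comparing growth rates:
D = 2ⁿ is O(2ⁿ)
A = n³ is O(n³)
B = n log²(n) is O(n log² n)
C = √n is O(√n)

Therefore, the order from fastest to slowest is: D > A > B > C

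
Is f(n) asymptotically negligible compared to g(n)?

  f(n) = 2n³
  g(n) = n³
False

f(n) = 2n³ is O(n³), and g(n) = n³ is O(n³).
Since they have the same growth rate, f(n) = o(g(n)) is false.
(f = o(g) requires f to grow strictly slower, not equal.)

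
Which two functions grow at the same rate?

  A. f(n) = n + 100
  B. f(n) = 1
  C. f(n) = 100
B and C

Examining each function:
  A. n + 100 is O(n)
  B. 1 is O(1)
  C. 100 is O(1)

Functions B and C both have the same complexity class.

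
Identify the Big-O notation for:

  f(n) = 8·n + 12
O(n)

The dominant term in 8·n + 12 is 8·n, which is Θ(n).
Lower-order terms (12) are asymptotically negligible.
Constants are absorbed, so the tightest bound is O(n).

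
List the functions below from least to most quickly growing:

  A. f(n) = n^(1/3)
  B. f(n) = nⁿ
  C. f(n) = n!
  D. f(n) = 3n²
A < D < C < B

Comparing growth rates:
A = n^(1/3) is O(n^(1/3))
D = 3n² is O(n²)
C = n! is O(n!)
B = nⁿ is O(nⁿ)

Therefore, the order from slowest to fastest is: A < D < C < B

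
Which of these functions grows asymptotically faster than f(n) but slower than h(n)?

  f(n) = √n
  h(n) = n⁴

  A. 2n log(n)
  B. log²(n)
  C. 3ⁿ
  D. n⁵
A

We need g(n) with √n = o(g(n)) and g(n) = o(n⁴), i.e. O(√n) ≺ g ≺ O(n⁴).
Check each option:
  A. 2n log(n) — O(n log n) is strictly between O(√n) and O(n⁴) ✓
  B. log²(n) — O(log² n) does not grow strictly faster than f(n)
  C. 3ⁿ — O(3ⁿ) does not grow strictly slower than h(n)
  D. n⁵ — O(n⁵) does not grow strictly slower than h(n)

Only option A (2n log(n)) lies strictly between.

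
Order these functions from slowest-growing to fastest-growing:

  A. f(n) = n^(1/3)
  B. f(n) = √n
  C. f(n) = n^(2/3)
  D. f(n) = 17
D < A < B < C

Comparing growth rates:
D = 17 is O(1)
A = n^(1/3) is O(n^(1/3))
B = √n is O(√n)
C = n^(2/3) is O(n^(2/3))

Therefore, the order from slowest to fastest is: D < A < B < C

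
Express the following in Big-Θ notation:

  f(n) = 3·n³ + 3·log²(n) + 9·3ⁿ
Θ(3ⁿ)

Order the terms by growth rate: 3·log²(n) ≺ 3·n³ ≺ 9·3ⁿ.
The fastest-growing term 9·3ⁿ dominates as n → ∞; dropping its constant factor gives Θ(3ⁿ).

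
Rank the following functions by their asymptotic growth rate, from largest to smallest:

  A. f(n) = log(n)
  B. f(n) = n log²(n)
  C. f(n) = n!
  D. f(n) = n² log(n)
C > D > B > A

Comparing growth rates:
C = n! is O(n!)
D = n² log(n) is O(n² log n)
B = n log²(n) is O(n log² n)
A = log(n) is O(log n)

Therefore, the order from fastest to slowest is: C > D > B > A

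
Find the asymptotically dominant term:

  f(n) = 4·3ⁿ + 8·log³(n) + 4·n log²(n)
4·3ⁿ

Looking at each term:
  - 4·3ⁿ is O(3ⁿ)
  - 8·log³(n) is O(log³ n)
  - 4·n log²(n) is O(n log² n)

The term 4·3ⁿ (O(3ⁿ)) grows fastest and dominates all others.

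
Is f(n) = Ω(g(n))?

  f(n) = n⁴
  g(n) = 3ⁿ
False

f(n) = n⁴ is O(n⁴), and g(n) = 3ⁿ is O(3ⁿ).
Since O(n⁴) grows slower than O(3ⁿ), f(n) = Ω(g(n)) is false.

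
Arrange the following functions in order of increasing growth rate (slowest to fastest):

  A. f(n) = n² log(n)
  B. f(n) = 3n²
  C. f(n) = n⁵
B < A < C

Comparing growth rates:
B = 3n² is O(n²)
A = n² log(n) is O(n² log n)
C = n⁵ is O(n⁵)

Therefore, the order from slowest to fastest is: B < A < C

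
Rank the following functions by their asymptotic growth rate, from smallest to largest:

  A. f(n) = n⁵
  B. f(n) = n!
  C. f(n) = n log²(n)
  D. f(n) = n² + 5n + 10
C < D < A < B

Comparing growth rates:
C = n log²(n) is O(n log² n)
D = n² + 5n + 10 is O(n²)
A = n⁵ is O(n⁵)
B = n! is O(n!)

Therefore, the order from slowest to fastest is: C < D < A < B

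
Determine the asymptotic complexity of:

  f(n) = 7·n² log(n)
O(n² log n)

The dominant term in 7·n² log(n) is 7·n² log(n), which is Θ(n² log n).
Constants are absorbed, so the tightest bound is O(n² log n).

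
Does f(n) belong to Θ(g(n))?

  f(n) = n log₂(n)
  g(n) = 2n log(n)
True

f(n) = n log₂(n) and g(n) = 2n log(n) are both O(n log n).
Since they have the same asymptotic growth rate, f(n) = Θ(g(n)) is true.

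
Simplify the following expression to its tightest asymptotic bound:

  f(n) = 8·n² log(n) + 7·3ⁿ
Θ(3ⁿ)

Order the terms by growth rate: 8·n² log(n) ≺ 7·3ⁿ.
The fastest-growing term 7·3ⁿ dominates as n → ∞; dropping its constant factor gives Θ(3ⁿ).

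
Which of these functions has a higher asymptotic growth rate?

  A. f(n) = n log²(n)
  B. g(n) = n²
B

f(n) = n log²(n) is O(n log² n), while g(n) = n² is O(n²).
Since O(n²) grows faster than O(n log² n), g(n) dominates.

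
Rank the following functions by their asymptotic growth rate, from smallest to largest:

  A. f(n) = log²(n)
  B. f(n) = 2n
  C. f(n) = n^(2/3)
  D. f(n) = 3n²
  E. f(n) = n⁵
A < C < B < D < E

Comparing growth rates:
A = log²(n) is O(log² n)
C = n^(2/3) is O(n^(2/3))
B = 2n is O(n)
D = 3n² is O(n²)
E = n⁵ is O(n⁵)

Therefore, the order from slowest to fastest is: A < C < B < D < E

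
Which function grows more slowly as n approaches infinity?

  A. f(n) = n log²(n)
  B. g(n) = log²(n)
B

f(n) = n log²(n) is O(n log² n), while g(n) = log²(n) is O(log² n).
Since O(log² n) grows slower than O(n log² n), g(n) is dominated.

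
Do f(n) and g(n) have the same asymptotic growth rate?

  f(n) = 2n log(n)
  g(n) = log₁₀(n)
False

f(n) = 2n log(n) is O(n log n), and g(n) = log₁₀(n) is O(log n).
Since they have different growth rates, f(n) = Θ(g(n)) is false.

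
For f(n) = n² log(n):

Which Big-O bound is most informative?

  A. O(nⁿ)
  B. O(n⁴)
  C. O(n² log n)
C

f(n) = n² log(n) is O(n² log n).
All listed options are valid Big-O bounds (upper bounds),
but O(n² log n) is the tightest (smallest valid bound).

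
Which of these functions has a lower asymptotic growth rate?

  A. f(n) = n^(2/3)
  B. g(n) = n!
A

f(n) = n^(2/3) is O(n^(2/3)), while g(n) = n! is O(n!).
Since O(n^(2/3)) grows slower than O(n!), f(n) is dominated.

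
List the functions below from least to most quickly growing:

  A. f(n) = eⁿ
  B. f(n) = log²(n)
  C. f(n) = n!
B < A < C

Comparing growth rates:
B = log²(n) is O(log² n)
A = eⁿ is O(eⁿ)
C = n! is O(n!)

Therefore, the order from slowest to fastest is: B < A < C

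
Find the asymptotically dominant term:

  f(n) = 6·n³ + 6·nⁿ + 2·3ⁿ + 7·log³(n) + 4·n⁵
6·nⁿ

Looking at each term:
  - 6·n³ is O(n³)
  - 6·nⁿ is O(nⁿ)
  - 2·3ⁿ is O(3ⁿ)
  - 7·log³(n) is O(log³ n)
  - 4·n⁵ is O(n⁵)

The term 6·nⁿ (O(nⁿ)) grows fastest and dominates all others.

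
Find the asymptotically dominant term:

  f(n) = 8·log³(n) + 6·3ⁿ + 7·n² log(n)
6·3ⁿ

Looking at each term:
  - 8·log³(n) is O(log³ n)
  - 6·3ⁿ is O(3ⁿ)
  - 7·n² log(n) is O(n² log n)

The term 6·3ⁿ (O(3ⁿ)) grows fastest and dominates all others.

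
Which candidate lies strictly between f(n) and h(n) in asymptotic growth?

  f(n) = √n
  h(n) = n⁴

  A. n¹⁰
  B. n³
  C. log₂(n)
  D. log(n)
B

We need g(n) with √n = o(g(n)) and g(n) = o(n⁴), i.e. O(√n) ≺ g ≺ O(n⁴).
Check each option:
  A. n¹⁰ — O(n¹⁰) does not grow strictly slower than h(n)
  B. n³ — O(n³) is strictly between O(√n) and O(n⁴) ✓
  C. log₂(n) — O(log n) does not grow strictly faster than f(n)
  D. log(n) — O(log n) does not grow strictly faster than f(n)

Only option B (n³) lies strictly between.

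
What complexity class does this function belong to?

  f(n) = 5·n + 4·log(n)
O(n)

The dominant term in 5·n + 4·log(n) is 5·n, which is Θ(n).
Lower-order terms (4·log(n)) are asymptotically negligible.
Constants are absorbed, so the tightest bound is O(n).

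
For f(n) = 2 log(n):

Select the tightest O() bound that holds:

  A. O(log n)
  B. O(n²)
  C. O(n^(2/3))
A

f(n) = 2 log(n) is O(log n).
All listed options are valid Big-O bounds (upper bounds),
but O(log n) is the tightest (smallest valid bound).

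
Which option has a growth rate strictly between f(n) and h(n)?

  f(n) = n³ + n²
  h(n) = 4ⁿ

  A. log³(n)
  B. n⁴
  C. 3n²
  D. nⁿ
B

We need g(n) with n³ + n² = o(g(n)) and g(n) = o(4ⁿ), i.e. O(n³) ≺ g ≺ O(4ⁿ).
Check each option:
  A. log³(n) — O(log³ n) does not grow strictly faster than f(n)
  B. n⁴ — O(n⁴) is strictly between O(n³) and O(4ⁿ) ✓
  C. 3n² — O(n²) does not grow strictly faster than f(n)
  D. nⁿ — O(nⁿ) does not grow strictly slower than h(n)

Only option B (n⁴) lies strictly between.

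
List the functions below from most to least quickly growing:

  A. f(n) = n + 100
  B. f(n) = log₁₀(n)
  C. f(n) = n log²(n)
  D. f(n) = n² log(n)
D > C > A > B

Comparing growth rates:
D = n² log(n) is O(n² log n)
C = n log²(n) is O(n log² n)
A = n + 100 is O(n)
B = log₁₀(n) is O(log n)

Therefore, the order from fastest to slowest is: D > C > A > B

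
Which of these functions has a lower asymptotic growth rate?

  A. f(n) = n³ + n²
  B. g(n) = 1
B

f(n) = n³ + n² is O(n³), while g(n) = 1 is O(1).
Since O(1) grows slower than O(n³), g(n) is dominated.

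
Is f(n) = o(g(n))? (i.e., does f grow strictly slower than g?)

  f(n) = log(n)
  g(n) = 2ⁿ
True

f(n) = log(n) is O(log n), and g(n) = 2ⁿ is O(2ⁿ).
Since O(log n) grows strictly slower than O(2ⁿ), f(n) = o(g(n)) is true.
This means lim(n→∞) f(n)/g(n) = 0.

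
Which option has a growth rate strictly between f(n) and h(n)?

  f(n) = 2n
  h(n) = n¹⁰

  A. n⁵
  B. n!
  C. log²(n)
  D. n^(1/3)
A

We need g(n) with 2n = o(g(n)) and g(n) = o(n¹⁰), i.e. O(n) ≺ g ≺ O(n¹⁰).
Check each option:
  A. n⁵ — O(n⁵) is strictly between O(n) and O(n¹⁰) ✓
  B. n! — O(n!) does not grow strictly slower than h(n)
  C. log²(n) — O(log² n) does not grow strictly faster than f(n)
  D. n^(1/3) — O(n^(1/3)) does not grow strictly faster than f(n)

Only option A (n⁵) lies strictly between.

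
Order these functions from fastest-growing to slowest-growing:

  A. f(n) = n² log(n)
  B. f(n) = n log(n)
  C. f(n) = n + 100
A > B > C

Comparing growth rates:
A = n² log(n) is O(n² log n)
B = n log(n) is O(n log n)
C = n + 100 is O(n)

Therefore, the order from fastest to slowest is: A > B > C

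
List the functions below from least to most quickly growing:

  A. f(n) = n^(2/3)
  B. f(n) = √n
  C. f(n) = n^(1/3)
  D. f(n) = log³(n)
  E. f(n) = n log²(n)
D < C < B < A < E

Comparing growth rates:
D = log³(n) is O(log³ n)
C = n^(1/3) is O(n^(1/3))
B = √n is O(√n)
A = n^(2/3) is O(n^(2/3))
E = n log²(n) is O(n log² n)

Therefore, the order from slowest to fastest is: D < C < B < A < E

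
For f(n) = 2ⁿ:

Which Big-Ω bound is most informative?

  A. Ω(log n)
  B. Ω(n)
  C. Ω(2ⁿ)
C

f(n) = 2ⁿ is Ω(2ⁿ).
All listed options are valid Big-Ω bounds (lower bounds),
but Ω(2ⁿ) is the tightest (largest valid bound).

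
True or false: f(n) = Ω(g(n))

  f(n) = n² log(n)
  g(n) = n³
False

f(n) = n² log(n) is O(n² log n), and g(n) = n³ is O(n³).
Since O(n² log n) grows slower than O(n³), f(n) = Ω(g(n)) is false.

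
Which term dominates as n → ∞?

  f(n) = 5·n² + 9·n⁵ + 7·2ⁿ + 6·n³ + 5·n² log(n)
7·2ⁿ

Looking at each term:
  - 5·n² is O(n²)
  - 9·n⁵ is O(n⁵)
  - 7·2ⁿ is O(2ⁿ)
  - 6·n³ is O(n³)
  - 5·n² log(n) is O(n² log n)

The term 7·2ⁿ (O(2ⁿ)) grows fastest and dominates all others.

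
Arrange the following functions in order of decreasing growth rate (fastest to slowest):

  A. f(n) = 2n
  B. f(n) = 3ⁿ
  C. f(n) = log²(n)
B > A > C

Comparing growth rates:
B = 3ⁿ is O(3ⁿ)
A = 2n is O(n)
C = log²(n) is O(log² n)

Therefore, the order from fastest to slowest is: B > A > C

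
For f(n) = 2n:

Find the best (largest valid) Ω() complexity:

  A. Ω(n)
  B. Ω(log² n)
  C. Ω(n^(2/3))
A

f(n) = 2n is Ω(n).
All listed options are valid Big-Ω bounds (lower bounds),
but Ω(n) is the tightest (largest valid bound).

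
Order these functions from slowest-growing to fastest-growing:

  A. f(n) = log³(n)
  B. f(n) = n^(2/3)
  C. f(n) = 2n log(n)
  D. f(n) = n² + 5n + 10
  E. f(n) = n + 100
A < B < E < C < D

Comparing growth rates:
A = log³(n) is O(log³ n)
B = n^(2/3) is O(n^(2/3))
E = n + 100 is O(n)
C = 2n log(n) is O(n log n)
D = n² + 5n + 10 is O(n²)

Therefore, the order from slowest to fastest is: A < B < E < C < D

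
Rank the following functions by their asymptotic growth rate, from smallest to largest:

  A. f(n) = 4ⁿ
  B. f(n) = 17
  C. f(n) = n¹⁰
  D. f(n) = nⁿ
B < C < A < D

Comparing growth rates:
B = 17 is O(1)
C = n¹⁰ is O(n¹⁰)
A = 4ⁿ is O(4ⁿ)
D = nⁿ is O(nⁿ)

Therefore, the order from slowest to fastest is: B < C < A < D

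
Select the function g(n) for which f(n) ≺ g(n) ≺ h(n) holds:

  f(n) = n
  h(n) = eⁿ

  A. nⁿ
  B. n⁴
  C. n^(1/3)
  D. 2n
B

We need g(n) with n = o(g(n)) and g(n) = o(eⁿ), i.e. O(n) ≺ g ≺ O(eⁿ).
Check each option:
  A. nⁿ — O(nⁿ) does not grow strictly slower than h(n)
  B. n⁴ — O(n⁴) is strictly between O(n) and O(eⁿ) ✓
  C. n^(1/3) — O(n^(1/3)) does not grow strictly faster than f(n)
  D. 2n — O(n) does not grow strictly faster than f(n)

Only option B (n⁴) lies strictly between.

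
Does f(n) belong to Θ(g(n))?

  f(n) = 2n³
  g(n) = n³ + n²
True

f(n) = 2n³ and g(n) = n³ + n² are both O(n³).
Since they have the same asymptotic growth rate, f(n) = Θ(g(n)) is true.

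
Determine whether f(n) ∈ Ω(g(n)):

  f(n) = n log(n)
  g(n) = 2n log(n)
True

f(n) = n log(n) and g(n) = 2n log(n) are both O(n log n).
Big-Ω permits equal growth rates (f ≥ c·g for some c > 0), so f(n) = Ω(g(n)) is true.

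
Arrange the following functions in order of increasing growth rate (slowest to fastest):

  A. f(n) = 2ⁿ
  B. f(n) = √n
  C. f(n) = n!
B < A < C

Comparing growth rates:
B = √n is O(√n)
A = 2ⁿ is O(2ⁿ)
C = n! is O(n!)

Therefore, the order from slowest to fastest is: B < A < C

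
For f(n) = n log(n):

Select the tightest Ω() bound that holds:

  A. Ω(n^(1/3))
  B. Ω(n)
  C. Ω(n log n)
C

f(n) = n log(n) is Ω(n log n).
All listed options are valid Big-Ω bounds (lower bounds),
but Ω(n log n) is the tightest (largest valid bound).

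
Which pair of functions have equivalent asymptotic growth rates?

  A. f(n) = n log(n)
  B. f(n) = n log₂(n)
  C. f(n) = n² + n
A and B

Examining each function:
  A. n log(n) is O(n log n)
  B. n log₂(n) is O(n log n)
  C. n² + n is O(n²)

Functions A and B both have the same complexity class.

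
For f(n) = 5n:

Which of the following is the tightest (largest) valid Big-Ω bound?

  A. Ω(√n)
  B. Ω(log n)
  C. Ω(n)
C

f(n) = 5n is Ω(n).
All listed options are valid Big-Ω bounds (lower bounds),
but Ω(n) is the tightest (largest valid bound).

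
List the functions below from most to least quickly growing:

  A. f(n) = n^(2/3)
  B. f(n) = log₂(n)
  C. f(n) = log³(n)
A > C > B

Comparing growth rates:
A = n^(2/3) is O(n^(2/3))
C = log³(n) is O(log³ n)
B = log₂(n) is O(log n)

Therefore, the order from fastest to slowest is: A > C > B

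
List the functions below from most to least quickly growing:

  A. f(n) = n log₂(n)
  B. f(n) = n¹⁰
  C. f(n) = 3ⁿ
C > B > A

Comparing growth rates:
C = 3ⁿ is O(3ⁿ)
B = n¹⁰ is O(n¹⁰)
A = n log₂(n) is O(n log n)

Therefore, the order from fastest to slowest is: C > B > A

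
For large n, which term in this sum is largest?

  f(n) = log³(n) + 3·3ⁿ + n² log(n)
3·3ⁿ

Looking at each term:
  - log³(n) is O(log³ n)
  - 3·3ⁿ is O(3ⁿ)
  - n² log(n) is O(n² log n)

The term 3·3ⁿ (O(3ⁿ)) grows fastest and dominates all others.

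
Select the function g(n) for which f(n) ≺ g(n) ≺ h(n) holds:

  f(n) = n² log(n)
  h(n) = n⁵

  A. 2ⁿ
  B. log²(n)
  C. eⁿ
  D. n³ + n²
D

We need g(n) with n² log(n) = o(g(n)) and g(n) = o(n⁵), i.e. O(n² log n) ≺ g ≺ O(n⁵).
Check each option:
  A. 2ⁿ — O(2ⁿ) does not grow strictly slower than h(n)
  B. log²(n) — O(log² n) does not grow strictly faster than f(n)
  C. eⁿ — O(eⁿ) does not grow strictly slower than h(n)
  D. n³ + n² — O(n³) is strictly between O(n² log n) and O(n⁵) ✓

Only option D (n³ + n²) lies strictly between.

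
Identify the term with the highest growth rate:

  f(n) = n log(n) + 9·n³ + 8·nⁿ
8·nⁿ

Looking at each term:
  - n log(n) is O(n log n)
  - 9·n³ is O(n³)
  - 8·nⁿ is O(nⁿ)

The term 8·nⁿ (O(nⁿ)) grows fastest and dominates all others.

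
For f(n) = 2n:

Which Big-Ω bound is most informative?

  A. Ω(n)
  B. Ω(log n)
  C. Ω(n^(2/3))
A

f(n) = 2n is Ω(n).
All listed options are valid Big-Ω bounds (lower bounds),
but Ω(n) is the tightest (largest valid bound).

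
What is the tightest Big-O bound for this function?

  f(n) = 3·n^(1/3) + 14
O(n^(1/3))

The dominant term in 3·n^(1/3) + 14 is 3·n^(1/3), which is Θ(n^(1/3)).
Lower-order terms (14) are asymptotically negligible.
Constants are absorbed, so the tightest bound is O(n^(1/3)).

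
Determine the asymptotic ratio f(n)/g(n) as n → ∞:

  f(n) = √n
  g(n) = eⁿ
0

Since √n (O(√n)) grows slower than eⁿ (O(eⁿ)),
the ratio f(n)/g(n) → 0 as n → ∞.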